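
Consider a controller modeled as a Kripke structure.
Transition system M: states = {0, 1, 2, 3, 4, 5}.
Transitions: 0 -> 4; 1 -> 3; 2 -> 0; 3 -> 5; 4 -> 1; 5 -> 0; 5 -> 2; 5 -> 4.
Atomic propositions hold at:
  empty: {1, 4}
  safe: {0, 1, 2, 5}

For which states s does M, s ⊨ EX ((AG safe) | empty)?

{0, 4, 5}

AG safe: greatest fixpoint, start Z0 = {0, 1, 2, 5}, keep only states in Sat with every successor in Z. Z1 = {2}; Z2 = ∅; fixed.
Sat(AG safe) = ∅
Sat((AG safe) | empty) = {1, 4}
Sat(EX ((AG safe) | empty)) = {s : some successor in {1, 4}} = {0, 4, 5}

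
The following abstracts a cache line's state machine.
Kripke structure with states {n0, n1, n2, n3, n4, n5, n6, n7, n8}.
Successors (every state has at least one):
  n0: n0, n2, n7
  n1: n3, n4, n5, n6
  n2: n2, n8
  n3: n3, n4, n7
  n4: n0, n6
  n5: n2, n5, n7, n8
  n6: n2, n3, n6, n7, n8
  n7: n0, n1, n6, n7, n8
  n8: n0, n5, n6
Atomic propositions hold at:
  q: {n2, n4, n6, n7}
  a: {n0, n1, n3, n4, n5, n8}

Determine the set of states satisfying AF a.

AF a: least fixpoint, start Z0 = {n0, n1, n3, n4, n5, n8}, add states with every successor in Z. Already a fixed point.
Sat(AF a) = {n0, n1, n3, n4, n5, n8}

{n0, n1, n3, n4, n5, n8}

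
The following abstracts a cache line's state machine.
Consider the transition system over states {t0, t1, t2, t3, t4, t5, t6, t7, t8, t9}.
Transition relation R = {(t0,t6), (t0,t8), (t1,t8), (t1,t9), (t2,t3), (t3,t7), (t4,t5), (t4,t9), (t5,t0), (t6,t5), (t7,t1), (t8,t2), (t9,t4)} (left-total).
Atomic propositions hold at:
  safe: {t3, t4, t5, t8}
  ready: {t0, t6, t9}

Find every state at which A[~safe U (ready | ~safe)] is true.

Sat(~safe) = {t0, t1, t2, t6, t7, t9}
Sat(ready | ~safe) = {t0, t1, t2, t6, t7, t9}
A[~safe U (ready | ~safe)]: least fixpoint, start Z0 = Sat((ready | ~safe)) = {t0, t1, t2, t6, t7, t9}, add states in Sat(~safe) with every successor in Z. Already a fixed point.
Sat(A[~safe U (ready | ~safe)]) = {t0, t1, t2, t6, t7, t9}

{t0, t1, t2, t6, t7, t9}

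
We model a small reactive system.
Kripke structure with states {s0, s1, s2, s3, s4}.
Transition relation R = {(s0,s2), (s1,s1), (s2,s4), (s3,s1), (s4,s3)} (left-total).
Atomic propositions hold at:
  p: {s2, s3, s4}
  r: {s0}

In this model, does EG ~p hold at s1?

Sat(~p) = {s0, s1}
EG ~p: greatest fixpoint, start Z0 = {s0, s1}, keep only states in Sat with some successor in Z. Z1 = {s1}; fixed.
Sat(EG ~p) = {s1}
s1 ∈ Sat(EG ~p) = {s1}, so the formula holds at s1.

Yes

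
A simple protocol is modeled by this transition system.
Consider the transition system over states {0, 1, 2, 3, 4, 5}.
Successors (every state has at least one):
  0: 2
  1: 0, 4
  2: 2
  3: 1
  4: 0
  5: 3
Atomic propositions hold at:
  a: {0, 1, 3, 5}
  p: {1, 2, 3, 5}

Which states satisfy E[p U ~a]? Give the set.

{1, 2, 3, 4, 5}

Sat(~a) = {2, 4}
E[p U ~a]: least fixpoint, start Z0 = Sat(~a) = {2, 4}, add states in Sat(p) with some successor in Z. Z1 = {1, 2, 4}; Z2 = {1, 2, 3, 4}; Z3 = {1, 2, 3, 4, 5}; fixed.
Sat(E[p U ~a]) = {1, 2, 3, 4, 5}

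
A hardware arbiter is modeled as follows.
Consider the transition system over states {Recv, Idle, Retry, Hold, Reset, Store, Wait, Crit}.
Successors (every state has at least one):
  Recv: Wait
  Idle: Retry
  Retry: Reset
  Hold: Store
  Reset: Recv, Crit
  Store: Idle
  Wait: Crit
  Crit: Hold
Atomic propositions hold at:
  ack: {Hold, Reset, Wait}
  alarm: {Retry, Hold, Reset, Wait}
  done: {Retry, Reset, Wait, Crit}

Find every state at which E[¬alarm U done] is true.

Sat(¬alarm) = {Recv, Idle, Store, Crit}
E[¬alarm U done]: least fixpoint, start Z0 = Sat(done) = {Retry, Reset, Wait, Crit}, add states in Sat(¬alarm) with some successor in Z. Z1 = {Recv, Idle, Retry, Reset, Wait, Crit}; Z2 = {Recv, Idle, Retry, Reset, Store, Wait, Crit}; fixed.
Sat(E[¬alarm U done]) = {Recv, Idle, Retry, Reset, Store, Wait, Crit}

{Recv, Idle, Retry, Reset, Store, Wait, Crit}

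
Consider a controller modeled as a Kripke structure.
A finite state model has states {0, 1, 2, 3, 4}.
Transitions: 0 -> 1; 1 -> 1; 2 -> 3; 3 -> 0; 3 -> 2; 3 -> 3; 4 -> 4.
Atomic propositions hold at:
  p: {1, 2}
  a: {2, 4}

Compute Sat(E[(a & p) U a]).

{2, 4}

Sat(a & p) = {2}
E[(a & p) U a]: least fixpoint, start Z0 = Sat(a) = {2, 4}, add states in Sat(a & p) with some successor in Z. Already a fixed point.
Sat(E[(a & p) U a]) = {2, 4}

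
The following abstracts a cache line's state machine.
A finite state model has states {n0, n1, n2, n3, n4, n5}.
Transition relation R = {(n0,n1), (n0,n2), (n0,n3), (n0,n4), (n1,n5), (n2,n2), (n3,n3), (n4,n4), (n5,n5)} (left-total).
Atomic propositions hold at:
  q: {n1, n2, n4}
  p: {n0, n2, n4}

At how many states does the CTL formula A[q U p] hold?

3

A[q U p]: least fixpoint, start Z0 = Sat(p) = {n0, n2, n4}, add states in Sat(q) with every successor in Z. Already a fixed point.
Sat(A[q U p]) = {n0, n2, n4}
|Sat(A[q U p])| = |{n0, n2, n4}| = 3.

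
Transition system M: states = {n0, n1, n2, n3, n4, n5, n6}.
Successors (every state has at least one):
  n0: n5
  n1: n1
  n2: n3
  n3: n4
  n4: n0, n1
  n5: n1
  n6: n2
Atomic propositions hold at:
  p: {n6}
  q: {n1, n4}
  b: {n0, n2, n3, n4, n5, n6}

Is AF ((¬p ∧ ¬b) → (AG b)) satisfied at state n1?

Sat(¬p) = {n0, n1, n2, n3, n4, n5}
Sat(¬b) = {n1}
Sat(¬p ∧ ¬b) = {n1}
AG b: greatest fixpoint, start Z0 = {n0, n2, n3, n4, n5, n6}, keep only states in Sat with every successor in Z. Z1 = {n0, n2, n3, n6}; Z2 = {n2, n6}; Z3 = {n6}; Z4 = ∅; fixed.
Sat(AG b) = ∅
Sat((¬p ∧ ¬b) → (AG b)) = {n0, n2, n3, n4, n5, n6}
AF ((¬p ∧ ¬b) → (AG b)): least fixpoint, start Z0 = {n0, n2, n3, n4, n5, n6}, add states with every successor in Z. Already a fixed point.
Sat(AF ((¬p ∧ ¬b) → (AG b))) = {n0, n2, n3, n4, n5, n6}
n1 ∉ Sat(AF ((¬p ∧ ¬b) → (AG b))) = {n0, n2, n3, n4, n5, n6}, so the formula does not hold at n1.

No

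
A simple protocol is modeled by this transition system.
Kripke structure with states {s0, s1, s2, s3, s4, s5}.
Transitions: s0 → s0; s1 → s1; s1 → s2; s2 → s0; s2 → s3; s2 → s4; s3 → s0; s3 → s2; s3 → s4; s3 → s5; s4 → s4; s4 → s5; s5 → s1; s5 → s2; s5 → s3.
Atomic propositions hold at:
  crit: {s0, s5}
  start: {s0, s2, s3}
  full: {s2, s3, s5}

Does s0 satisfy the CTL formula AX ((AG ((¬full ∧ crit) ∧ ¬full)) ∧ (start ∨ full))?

Yes

Sat(¬full) = {s0, s1, s4}
Sat(¬full ∧ crit) = {s0}
Sat((¬full ∧ crit) ∧ ¬full) = {s0}
AG ((¬full ∧ crit) ∧ ¬full): greatest fixpoint, start Z0 = {s0}, keep only states in Sat with every successor in Z. Already a fixed point.
Sat(AG ((¬full ∧ crit) ∧ ¬full)) = {s0}
Sat(start ∨ full) = {s0, s2, s3, s5}
Sat((AG ((¬full ∧ crit) ∧ ¬full)) ∧ (start ∨ full)) = {s0}
Sat(AX ((AG ((¬full ∧ crit) ∧ ¬full)) ∧ (start ∨ full))) = {s : every successor in {s0}} = {s0}
s0 ∈ Sat(AX ((AG ((¬full ∧ crit) ∧ ¬full)) ∧ (start ∨ full))) = {s0}, so the formula holds at s0.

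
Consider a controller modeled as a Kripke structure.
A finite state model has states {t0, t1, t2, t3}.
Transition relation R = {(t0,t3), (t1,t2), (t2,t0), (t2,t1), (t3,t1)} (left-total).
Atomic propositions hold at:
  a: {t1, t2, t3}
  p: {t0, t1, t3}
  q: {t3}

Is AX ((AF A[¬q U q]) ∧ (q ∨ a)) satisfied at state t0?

Sat(¬q) = {t0, t1, t2}
A[¬q U q]: least fixpoint, start Z0 = Sat(q) = {t3}, add states in Sat(¬q) with every successor in Z. Z1 = {t0, t3}; fixed.
Sat(A[¬q U q]) = {t0, t3}
AF A[¬q U q]: least fixpoint, start Z0 = {t0, t3}, add states with every successor in Z. Already a fixed point.
Sat(AF A[¬q U q]) = {t0, t3}
Sat(q ∨ a) = {t1, t2, t3}
Sat((AF A[¬q U q]) ∧ (q ∨ a)) = {t3}
Sat(AX ((AF A[¬q U q]) ∧ (q ∨ a))) = {s : every successor in {t3}} = {t0}
t0 ∈ Sat(AX ((AF A[¬q U q]) ∧ (q ∨ a))) = {t0}, so the formula holds at t0.

Yes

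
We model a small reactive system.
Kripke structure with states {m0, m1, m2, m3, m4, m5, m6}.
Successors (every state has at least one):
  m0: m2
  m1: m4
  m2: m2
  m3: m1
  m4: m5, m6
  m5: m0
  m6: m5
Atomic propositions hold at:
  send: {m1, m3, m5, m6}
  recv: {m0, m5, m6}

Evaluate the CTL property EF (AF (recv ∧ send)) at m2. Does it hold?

Sat(recv ∧ send) = {m5, m6}
AF (recv ∧ send): least fixpoint, start Z0 = {m5, m6}, add states with every successor in Z. Z1 = {m4, m5, m6}; Z2 = {m1, m4, m5, m6}; Z3 = {m1, m3, m4, m5, m6}; fixed.
Sat(AF (recv ∧ send)) = {m1, m3, m4, m5, m6}
EF (AF (recv ∧ send)): least fixpoint, start Z0 = {m1, m3, m4, m5, m6}, add states with some successor in Z. Already a fixed point.
Sat(EF (AF (recv ∧ send))) = {m1, m3, m4, m5, m6}
m2 ∉ Sat(EF (AF (recv ∧ send))) = {m1, m3, m4, m5, m6}, so the formula does not hold at m2.

No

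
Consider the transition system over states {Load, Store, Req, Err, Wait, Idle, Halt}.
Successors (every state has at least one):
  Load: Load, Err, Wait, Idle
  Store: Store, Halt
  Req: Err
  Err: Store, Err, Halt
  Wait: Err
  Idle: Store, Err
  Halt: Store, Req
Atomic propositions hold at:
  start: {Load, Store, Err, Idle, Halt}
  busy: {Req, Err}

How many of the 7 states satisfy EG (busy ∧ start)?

Sat(busy ∧ start) = {Err}
EG (busy ∧ start): greatest fixpoint, start Z0 = {Err}, keep only states in Sat with some successor in Z. Already a fixed point.
Sat(EG (busy ∧ start)) = {Err}
|Sat(EG (busy ∧ start))| = |{Err}| = 1.

1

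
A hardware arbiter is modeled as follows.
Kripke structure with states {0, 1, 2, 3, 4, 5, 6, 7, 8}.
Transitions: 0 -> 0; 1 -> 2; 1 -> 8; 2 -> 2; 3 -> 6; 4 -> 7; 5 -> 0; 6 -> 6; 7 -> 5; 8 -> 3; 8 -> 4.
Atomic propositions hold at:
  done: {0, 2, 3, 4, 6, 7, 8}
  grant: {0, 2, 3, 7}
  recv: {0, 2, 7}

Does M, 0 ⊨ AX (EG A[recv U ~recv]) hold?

No

Sat(~recv) = {1, 3, 4, 5, 6, 8}
A[recv U ~recv]: least fixpoint, start Z0 = Sat(~recv) = {1, 3, 4, 5, 6, 8}, add states in Sat(recv) with every successor in Z. Z1 = {1, 3, 4, 5, 6, 7, 8}; fixed.
Sat(A[recv U ~recv]) = {1, 3, 4, 5, 6, 7, 8}
EG A[recv U ~recv]: greatest fixpoint, start Z0 = {1, 3, 4, 5, 6, 7, 8}, keep only states in Sat with some successor in Z. Z1 = {1, 3, 4, 6, 7, 8}; Z2 = {1, 3, 4, 6, 8}; Z3 = {1, 3, 6, 8}; fixed.
Sat(EG A[recv U ~recv]) = {1, 3, 6, 8}
Sat(AX (EG A[recv U ~recv])) = {s : every successor in {1, 3, 6, 8}} = {3, 6}
0 ∉ Sat(AX (EG A[recv U ~recv])) = {3, 6}, so the formula does not hold at 0.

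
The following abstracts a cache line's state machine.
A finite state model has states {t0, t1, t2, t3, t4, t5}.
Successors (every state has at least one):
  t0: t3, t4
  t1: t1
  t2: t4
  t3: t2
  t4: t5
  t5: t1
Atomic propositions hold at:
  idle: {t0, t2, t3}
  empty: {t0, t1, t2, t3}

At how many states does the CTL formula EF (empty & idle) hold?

Sat(empty & idle) = {t0, t2, t3}
EF (empty & idle): least fixpoint, start Z0 = {t0, t2, t3}, add states with some successor in Z. Already a fixed point.
Sat(EF (empty & idle)) = {t0, t2, t3}
|Sat(EF (empty & idle))| = |{t0, t2, t3}| = 3.

3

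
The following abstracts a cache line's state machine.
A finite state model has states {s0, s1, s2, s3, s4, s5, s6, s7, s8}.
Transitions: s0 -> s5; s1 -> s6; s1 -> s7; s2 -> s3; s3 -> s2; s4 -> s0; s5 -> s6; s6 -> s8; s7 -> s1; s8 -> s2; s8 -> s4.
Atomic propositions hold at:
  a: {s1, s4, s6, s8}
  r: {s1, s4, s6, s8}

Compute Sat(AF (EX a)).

{s0, s1, s4, s5, s6, s7, s8}

Sat(EX a) = {s : some successor in {s1, s4, s6, s8}} = {s1, s5, s6, s7, s8}
AF (EX a): least fixpoint, start Z0 = {s1, s5, s6, s7, s8}, add states with every successor in Z. Z1 = {s0, s1, s5, s6, s7, s8}; Z2 = {s0, s1, s4, s5, s6, s7, s8}; fixed.
Sat(AF (EX a)) = {s0, s1, s4, s5, s6, s7, s8}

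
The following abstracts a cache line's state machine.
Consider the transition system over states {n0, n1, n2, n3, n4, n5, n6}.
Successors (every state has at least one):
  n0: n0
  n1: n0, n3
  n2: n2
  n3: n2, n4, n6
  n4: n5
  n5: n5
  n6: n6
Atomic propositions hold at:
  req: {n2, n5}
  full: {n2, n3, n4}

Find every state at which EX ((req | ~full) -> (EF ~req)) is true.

{n0, n1, n3, n6}

Sat(~full) = {n0, n1, n5, n6}
Sat(req | ~full) = {n0, n1, n2, n5, n6}
Sat(~req) = {n0, n1, n3, n4, n6}
EF ~req: least fixpoint, start Z0 = {n0, n1, n3, n4, n6}, add states with some successor in Z. Already a fixed point.
Sat(EF ~req) = {n0, n1, n3, n4, n6}
Sat((req | ~full) -> (EF ~req)) = {n0, n1, n3, n4, n6}
Sat(EX ((req | ~full) -> (EF ~req))) = {s : some successor in {n0, n1, n3, n4, n6}} = {n0, n1, n3, n6}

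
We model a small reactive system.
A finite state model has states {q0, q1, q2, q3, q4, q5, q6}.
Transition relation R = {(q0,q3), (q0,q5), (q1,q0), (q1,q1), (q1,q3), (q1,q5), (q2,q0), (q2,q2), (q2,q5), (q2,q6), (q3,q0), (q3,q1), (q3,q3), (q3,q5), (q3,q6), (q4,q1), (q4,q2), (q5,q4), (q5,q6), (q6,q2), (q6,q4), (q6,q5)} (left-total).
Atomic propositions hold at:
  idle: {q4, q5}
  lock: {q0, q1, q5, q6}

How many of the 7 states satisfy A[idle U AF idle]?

2

AF idle: least fixpoint, start Z0 = {q4, q5}, add states with every successor in Z. Already a fixed point.
Sat(AF idle) = {q4, q5}
A[idle U AF idle]: least fixpoint, start Z0 = Sat(AF idle) = {q4, q5}, add states in Sat(idle) with every successor in Z. Already a fixed point.
Sat(A[idle U AF idle]) = {q4, q5}
|Sat(A[idle U AF idle])| = |{q4, q5}| = 2.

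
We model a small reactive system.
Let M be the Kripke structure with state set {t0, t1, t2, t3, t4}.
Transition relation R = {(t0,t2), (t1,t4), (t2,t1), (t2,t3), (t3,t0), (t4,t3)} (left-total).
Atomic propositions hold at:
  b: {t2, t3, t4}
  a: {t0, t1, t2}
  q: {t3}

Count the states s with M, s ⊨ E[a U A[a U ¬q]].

Sat(¬q) = {t0, t1, t2, t4}
A[a U ¬q]: least fixpoint, start Z0 = Sat(¬q) = {t0, t1, t2, t4}, add states in Sat(a) with every successor in Z. Already a fixed point.
Sat(A[a U ¬q]) = {t0, t1, t2, t4}
E[a U A[a U ¬q]]: least fixpoint, start Z0 = Sat(A[a U ¬q]) = {t0, t1, t2, t4}, add states in Sat(a) with some successor in Z. Already a fixed point.
Sat(E[a U A[a U ¬q]]) = {t0, t1, t2, t4}
|Sat(E[a U A[a U ¬q]])| = |{t0, t1, t2, t4}| = 4.

4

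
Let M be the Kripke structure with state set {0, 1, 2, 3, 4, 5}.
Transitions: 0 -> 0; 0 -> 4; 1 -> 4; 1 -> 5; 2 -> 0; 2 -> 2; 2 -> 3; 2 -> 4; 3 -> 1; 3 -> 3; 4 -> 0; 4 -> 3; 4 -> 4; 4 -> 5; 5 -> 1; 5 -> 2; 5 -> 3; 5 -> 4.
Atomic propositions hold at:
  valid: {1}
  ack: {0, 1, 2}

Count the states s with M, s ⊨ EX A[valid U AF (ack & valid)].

2

Sat(ack & valid) = {1}
AF (ack & valid): least fixpoint, start Z0 = {1}, add states with every successor in Z. Already a fixed point.
Sat(AF (ack & valid)) = {1}
A[valid U AF (ack & valid)]: least fixpoint, start Z0 = Sat(AF (ack & valid)) = {1}, add states in Sat(valid) with every successor in Z. Already a fixed point.
Sat(A[valid U AF (ack & valid)]) = {1}
Sat(EX A[valid U AF (ack & valid)]) = {s : some successor in {1}} = {3, 5}
|Sat(EX A[valid U AF (ack & valid)])| = |{3, 5}| = 2.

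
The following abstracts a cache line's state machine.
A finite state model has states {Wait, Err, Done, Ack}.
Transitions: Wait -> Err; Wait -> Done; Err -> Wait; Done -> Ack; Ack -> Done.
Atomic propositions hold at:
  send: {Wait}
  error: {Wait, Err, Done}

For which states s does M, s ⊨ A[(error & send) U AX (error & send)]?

{Err}

Sat(error & send) = {Wait}
Sat(AX (error & send)) = {s : every successor in {Wait}} = {Err}
A[(error & send) U AX (error & send)]: least fixpoint, start Z0 = Sat(AX (error & send)) = {Err}, add states in Sat(error & send) with every successor in Z. Already a fixed point.
Sat(A[(error & send) U AX (error & send)]) = {Err}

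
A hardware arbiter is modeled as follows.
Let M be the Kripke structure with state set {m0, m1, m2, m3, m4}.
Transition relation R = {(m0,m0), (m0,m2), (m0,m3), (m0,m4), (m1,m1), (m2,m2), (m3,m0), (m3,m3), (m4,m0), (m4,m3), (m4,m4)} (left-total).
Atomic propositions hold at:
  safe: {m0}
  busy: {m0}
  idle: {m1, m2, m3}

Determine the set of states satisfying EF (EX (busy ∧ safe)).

Sat(busy ∧ safe) = {m0}
Sat(EX (busy ∧ safe)) = {s : some successor in {m0}} = {m0, m3, m4}
EF (EX (busy ∧ safe)): least fixpoint, start Z0 = {m0, m3, m4}, add states with some successor in Z. Already a fixed point.
Sat(EF (EX (busy ∧ safe))) = {m0, m3, m4}

{m0, m3, m4}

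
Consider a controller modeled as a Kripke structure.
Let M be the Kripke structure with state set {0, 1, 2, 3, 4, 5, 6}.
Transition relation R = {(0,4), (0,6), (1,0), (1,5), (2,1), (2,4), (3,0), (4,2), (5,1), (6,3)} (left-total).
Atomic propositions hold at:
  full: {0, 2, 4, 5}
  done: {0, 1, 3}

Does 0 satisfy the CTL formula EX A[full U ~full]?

Sat(~full) = {1, 3, 6}
A[full U ~full]: least fixpoint, start Z0 = Sat(~full) = {1, 3, 6}, add states in Sat(full) with every successor in Z. Z1 = {1, 3, 5, 6}; fixed.
Sat(A[full U ~full]) = {1, 3, 5, 6}
Sat(EX A[full U ~full]) = {s : some successor in {1, 3, 5, 6}} = {0, 1, 2, 5, 6}
0 ∈ Sat(EX A[full U ~full]) = {0, 1, 2, 5, 6}, so the formula holds at 0.

Yes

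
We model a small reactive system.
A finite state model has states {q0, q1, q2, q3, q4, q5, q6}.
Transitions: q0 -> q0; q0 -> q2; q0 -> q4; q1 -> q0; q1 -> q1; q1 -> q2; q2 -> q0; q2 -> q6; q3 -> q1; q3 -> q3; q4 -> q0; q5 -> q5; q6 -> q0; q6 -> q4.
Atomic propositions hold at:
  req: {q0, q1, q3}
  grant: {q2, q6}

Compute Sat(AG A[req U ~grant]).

Sat(~grant) = {q0, q1, q3, q4, q5}
A[req U ~grant]: least fixpoint, start Z0 = Sat(~grant) = {q0, q1, q3, q4, q5}, add states in Sat(req) with every successor in Z. Already a fixed point.
Sat(A[req U ~grant]) = {q0, q1, q3, q4, q5}
AG A[req U ~grant]: greatest fixpoint, start Z0 = {q0, q1, q3, q4, q5}, keep only states in Sat with every successor in Z. Z1 = {q3, q4, q5}; Z2 = {q5}; fixed.
Sat(AG A[req U ~grant]) = {q5}

{q5}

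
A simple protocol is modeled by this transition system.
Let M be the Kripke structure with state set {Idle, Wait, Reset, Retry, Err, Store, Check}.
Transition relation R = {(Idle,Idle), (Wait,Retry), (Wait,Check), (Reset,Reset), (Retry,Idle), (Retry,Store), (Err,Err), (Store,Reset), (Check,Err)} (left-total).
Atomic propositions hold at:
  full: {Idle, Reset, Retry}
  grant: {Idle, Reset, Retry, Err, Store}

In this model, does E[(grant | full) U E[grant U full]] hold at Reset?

Sat(grant | full) = {Idle, Reset, Retry, Err, Store}
E[grant U full]: least fixpoint, start Z0 = Sat(full) = {Idle, Reset, Retry}, add states in Sat(grant) with some successor in Z. Z1 = {Idle, Reset, Retry, Store}; fixed.
Sat(E[grant U full]) = {Idle, Reset, Retry, Store}
E[(grant | full) U E[grant U full]]: least fixpoint, start Z0 = Sat(E[grant U full]) = {Idle, Reset, Retry, Store}, add states in Sat(grant | full) with some successor in Z. Already a fixed point.
Sat(E[(grant | full) U E[grant U full]]) = {Idle, Reset, Retry, Store}
Reset ∈ Sat(E[(grant | full) U E[grant U full]]) = {Idle, Reset, Retry, Store}, so the formula holds at Reset.

Yes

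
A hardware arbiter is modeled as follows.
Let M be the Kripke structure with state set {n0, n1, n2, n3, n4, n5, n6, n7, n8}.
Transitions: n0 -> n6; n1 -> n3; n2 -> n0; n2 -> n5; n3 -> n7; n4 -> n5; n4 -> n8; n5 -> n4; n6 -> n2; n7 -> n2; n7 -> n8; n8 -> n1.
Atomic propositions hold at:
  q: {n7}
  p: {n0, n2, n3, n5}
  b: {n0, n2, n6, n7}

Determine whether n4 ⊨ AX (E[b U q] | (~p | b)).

E[b U q]: least fixpoint, start Z0 = Sat(q) = {n7}, add states in Sat(b) with some successor in Z. Already a fixed point.
Sat(E[b U q]) = {n7}
Sat(~p) = {n1, n4, n6, n7, n8}
Sat(~p | b) = {n0, n1, n2, n4, n6, n7, n8}
Sat(E[b U q] | (~p | b)) = {n0, n1, n2, n4, n6, n7, n8}
Sat(AX (E[b U q] | (~p | b))) = {s : every successor in {n0, n1, n2, n4, n6, n7, n8}} = {n0, n3, n5, n6, n7, n8}
n4 ∉ Sat(AX (E[b U q] | (~p | b))) = {n0, n3, n5, n6, n7, n8}, so the formula does not hold at n4.

No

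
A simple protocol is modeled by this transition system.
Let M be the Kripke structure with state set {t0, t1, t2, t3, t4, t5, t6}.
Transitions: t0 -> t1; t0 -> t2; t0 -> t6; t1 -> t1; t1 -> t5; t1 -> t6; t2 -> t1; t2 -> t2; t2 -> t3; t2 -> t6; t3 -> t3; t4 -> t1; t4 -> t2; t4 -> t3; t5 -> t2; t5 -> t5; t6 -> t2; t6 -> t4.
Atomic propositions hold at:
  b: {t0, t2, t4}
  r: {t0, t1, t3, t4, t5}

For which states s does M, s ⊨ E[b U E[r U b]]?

{t0, t1, t2, t4, t5}

E[r U b]: least fixpoint, start Z0 = Sat(b) = {t0, t2, t4}, add states in Sat(r) with some successor in Z. Z1 = {t0, t2, t4, t5}; Z2 = {t0, t1, t2, t4, t5}; fixed.
Sat(E[r U b]) = {t0, t1, t2, t4, t5}
E[b U E[r U b]]: least fixpoint, start Z0 = Sat(E[r U b]) = {t0, t1, t2, t4, t5}, add states in Sat(b) with some successor in Z. Already a fixed point.
Sat(E[b U E[r U b]]) = {t0, t1, t2, t4, t5}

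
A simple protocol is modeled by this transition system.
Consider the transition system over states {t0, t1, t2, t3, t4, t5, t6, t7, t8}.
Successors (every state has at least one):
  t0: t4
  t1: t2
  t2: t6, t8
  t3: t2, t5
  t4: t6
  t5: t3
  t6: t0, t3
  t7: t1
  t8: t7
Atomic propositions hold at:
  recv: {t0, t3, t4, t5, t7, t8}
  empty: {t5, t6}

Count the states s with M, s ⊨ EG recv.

2

EG recv: greatest fixpoint, start Z0 = {t0, t3, t4, t5, t7, t8}, keep only states in Sat with some successor in Z. Z1 = {t0, t3, t5, t8}; Z2 = {t3, t5}; fixed.
Sat(EG recv) = {t3, t5}
|Sat(EG recv)| = |{t3, t5}| = 2.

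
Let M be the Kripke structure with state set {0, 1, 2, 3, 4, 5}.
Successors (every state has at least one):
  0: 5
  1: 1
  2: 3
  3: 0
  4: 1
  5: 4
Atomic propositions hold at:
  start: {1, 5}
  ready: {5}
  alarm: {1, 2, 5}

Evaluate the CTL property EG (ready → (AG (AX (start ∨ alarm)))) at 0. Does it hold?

Sat(start ∨ alarm) = {1, 2, 5}
Sat(AX (start ∨ alarm)) = {s : every successor in {1, 2, 5}} = {0, 1, 4}
AG (AX (start ∨ alarm)): greatest fixpoint, start Z0 = {0, 1, 4}, keep only states in Sat with every successor in Z. Z1 = {1, 4}; fixed.
Sat(AG (AX (start ∨ alarm))) = {1, 4}
Sat(ready → (AG (AX (start ∨ alarm)))) = {0, 1, 2, 3, 4}
EG (ready → (AG (AX (start ∨ alarm)))): greatest fixpoint, start Z0 = {0, 1, 2, 3, 4}, keep only states in Sat with some successor in Z. Z1 = {1, 2, 3, 4}; Z2 = {1, 2, 4}; Z3 = {1, 4}; fixed.
Sat(EG (ready → (AG (AX (start ∨ alarm))))) = {1, 4}
0 ∉ Sat(EG (ready → (AG (AX (start ∨ alarm))))) = {1, 4}, so the formula does not hold at 0.

No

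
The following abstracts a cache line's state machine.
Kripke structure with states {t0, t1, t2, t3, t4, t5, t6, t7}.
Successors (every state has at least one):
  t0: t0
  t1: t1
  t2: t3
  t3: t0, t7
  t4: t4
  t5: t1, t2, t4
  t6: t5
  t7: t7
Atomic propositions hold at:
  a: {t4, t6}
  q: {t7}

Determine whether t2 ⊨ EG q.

EG q: greatest fixpoint, start Z0 = {t7}, keep only states in Sat with some successor in Z. Already a fixed point.
Sat(EG q) = {t7}
t2 ∉ Sat(EG q) = {t7}, so the formula does not hold at t2.

No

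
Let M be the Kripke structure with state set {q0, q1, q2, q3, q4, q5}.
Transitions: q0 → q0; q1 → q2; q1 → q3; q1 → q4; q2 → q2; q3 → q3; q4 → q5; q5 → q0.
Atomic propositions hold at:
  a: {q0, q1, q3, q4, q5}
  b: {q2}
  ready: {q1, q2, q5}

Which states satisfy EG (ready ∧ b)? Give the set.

{q2}

Sat(ready ∧ b) = {q2}
EG (ready ∧ b): greatest fixpoint, start Z0 = {q2}, keep only states in Sat with some successor in Z. Already a fixed point.
Sat(EG (ready ∧ b)) = {q2}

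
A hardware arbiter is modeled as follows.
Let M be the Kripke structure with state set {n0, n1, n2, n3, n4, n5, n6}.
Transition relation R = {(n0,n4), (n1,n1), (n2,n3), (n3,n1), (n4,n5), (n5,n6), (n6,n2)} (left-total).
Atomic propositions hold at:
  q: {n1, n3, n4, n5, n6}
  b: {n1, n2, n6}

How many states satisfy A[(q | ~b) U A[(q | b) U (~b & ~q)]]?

Sat(~b) = {n0, n3, n4, n5}
Sat(q | ~b) = {n0, n1, n3, n4, n5, n6}
Sat(q | b) = {n1, n2, n3, n4, n5, n6}
Sat(~q) = {n0, n2}
Sat(~b & ~q) = {n0}
A[(q | b) U (~b & ~q)]: least fixpoint, start Z0 = Sat((~b & ~q)) = {n0}, add states in Sat(q | b) with every successor in Z. Already a fixed point.
Sat(A[(q | b) U (~b & ~q)]) = {n0}
A[(q | ~b) U A[(q | b) U (~b & ~q)]]: least fixpoint, start Z0 = Sat(A[(q | b) U (~b & ~q)]) = {n0}, add states in Sat(q | ~b) with every successor in Z. Already a fixed point.
Sat(A[(q | ~b) U A[(q | b) U (~b & ~q)]]) = {n0}
|Sat(A[(q | ~b) U A[(q | b) U (~b & ~q)]])| = |{n0}| = 1.

1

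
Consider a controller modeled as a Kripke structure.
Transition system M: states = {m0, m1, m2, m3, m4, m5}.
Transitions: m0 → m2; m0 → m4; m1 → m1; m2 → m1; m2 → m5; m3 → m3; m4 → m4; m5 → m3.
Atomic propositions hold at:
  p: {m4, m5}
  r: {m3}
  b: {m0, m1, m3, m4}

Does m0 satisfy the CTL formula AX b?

No

Sat(AX b) = {s : every successor in {m0, m1, m3, m4}} = {m1, m3, m4, m5}
m0 ∉ Sat(AX b) = {m1, m3, m4, m5}, so the formula does not hold at m0.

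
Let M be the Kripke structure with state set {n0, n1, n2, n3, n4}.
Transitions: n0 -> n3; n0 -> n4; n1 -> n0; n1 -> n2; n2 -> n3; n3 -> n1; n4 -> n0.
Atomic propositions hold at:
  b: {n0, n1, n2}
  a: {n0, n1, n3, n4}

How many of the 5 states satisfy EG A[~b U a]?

Sat(~b) = {n3, n4}
A[~b U a]: least fixpoint, start Z0 = Sat(a) = {n0, n1, n3, n4}, add states in Sat(~b) with every successor in Z. Already a fixed point.
Sat(A[~b U a]) = {n0, n1, n3, n4}
EG A[~b U a]: greatest fixpoint, start Z0 = {n0, n1, n3, n4}, keep only states in Sat with some successor in Z. Already a fixed point.
Sat(EG A[~b U a]) = {n0, n1, n3, n4}
|Sat(EG A[~b U a])| = |{n0, n1, n3, n4}| = 4.

4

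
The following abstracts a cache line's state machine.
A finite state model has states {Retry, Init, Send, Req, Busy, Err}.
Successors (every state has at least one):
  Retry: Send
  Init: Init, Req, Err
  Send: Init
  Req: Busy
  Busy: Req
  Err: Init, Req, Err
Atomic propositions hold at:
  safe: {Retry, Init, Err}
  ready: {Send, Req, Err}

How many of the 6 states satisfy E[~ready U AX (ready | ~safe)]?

Sat(~ready) = {Retry, Init, Busy}
Sat(~safe) = {Send, Req, Busy}
Sat(ready | ~safe) = {Send, Req, Busy, Err}
Sat(AX (ready | ~safe)) = {s : every successor in {Send, Req, Busy, Err}} = {Retry, Req, Busy}
E[~ready U AX (ready | ~safe)]: least fixpoint, start Z0 = Sat(AX (ready | ~safe)) = {Retry, Req, Busy}, add states in Sat(~ready) with some successor in Z. Z1 = {Retry, Init, Req, Busy}; fixed.
Sat(E[~ready U AX (ready | ~safe)]) = {Retry, Init, Req, Busy}
|Sat(E[~ready U AX (ready | ~safe)])| = |{Retry, Init, Req, Busy}| = 4.

4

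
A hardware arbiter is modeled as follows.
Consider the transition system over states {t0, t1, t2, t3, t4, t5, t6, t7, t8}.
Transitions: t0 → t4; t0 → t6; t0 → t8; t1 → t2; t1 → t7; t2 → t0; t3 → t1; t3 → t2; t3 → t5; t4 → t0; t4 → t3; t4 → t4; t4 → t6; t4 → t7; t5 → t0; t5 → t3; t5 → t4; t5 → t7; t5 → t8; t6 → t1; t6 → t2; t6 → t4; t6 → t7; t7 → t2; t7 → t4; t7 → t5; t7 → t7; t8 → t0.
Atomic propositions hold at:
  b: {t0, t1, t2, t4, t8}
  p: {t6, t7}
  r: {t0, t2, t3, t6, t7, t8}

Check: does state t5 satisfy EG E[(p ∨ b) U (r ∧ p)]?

No

Sat(p ∨ b) = {t0, t1, t2, t4, t6, t7, t8}
Sat(r ∧ p) = {t6, t7}
E[(p ∨ b) U (r ∧ p)]: least fixpoint, start Z0 = Sat((r ∧ p)) = {t6, t7}, add states in Sat(p ∨ b) with some successor in Z. Z1 = {t0, t1, t4, t6, t7}; Z2 = {t0, t1, t2, t4, t6, t7, t8}; fixed.
Sat(E[(p ∨ b) U (r ∧ p)]) = {t0, t1, t2, t4, t6, t7, t8}
EG E[(p ∨ b) U (r ∧ p)]: greatest fixpoint, start Z0 = {t0, t1, t2, t4, t6, t7, t8}, keep only states in Sat with some successor in Z. Already a fixed point.
Sat(EG E[(p ∨ b) U (r ∧ p)]) = {t0, t1, t2, t4, t6, t7, t8}
t5 ∉ Sat(EG E[(p ∨ b) U (r ∧ p)]) = {t0, t1, t2, t4, t6, t7, t8}, so the formula does not hold at t5.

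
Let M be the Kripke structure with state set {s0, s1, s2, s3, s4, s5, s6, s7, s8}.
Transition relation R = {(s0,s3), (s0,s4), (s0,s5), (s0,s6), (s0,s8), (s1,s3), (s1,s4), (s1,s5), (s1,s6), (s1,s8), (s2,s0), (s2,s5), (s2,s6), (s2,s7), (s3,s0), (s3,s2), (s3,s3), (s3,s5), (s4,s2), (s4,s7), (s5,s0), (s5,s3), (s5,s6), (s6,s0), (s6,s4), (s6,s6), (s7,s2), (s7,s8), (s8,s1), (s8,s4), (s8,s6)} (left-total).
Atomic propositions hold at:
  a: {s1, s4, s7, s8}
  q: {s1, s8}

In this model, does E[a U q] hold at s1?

Yes

E[a U q]: least fixpoint, start Z0 = Sat(q) = {s1, s8}, add states in Sat(a) with some successor in Z. Z1 = {s1, s7, s8}; Z2 = {s1, s4, s7, s8}; fixed.
Sat(E[a U q]) = {s1, s4, s7, s8}
s1 ∈ Sat(E[a U q]) = {s1, s4, s7, s8}, so the formula holds at s1.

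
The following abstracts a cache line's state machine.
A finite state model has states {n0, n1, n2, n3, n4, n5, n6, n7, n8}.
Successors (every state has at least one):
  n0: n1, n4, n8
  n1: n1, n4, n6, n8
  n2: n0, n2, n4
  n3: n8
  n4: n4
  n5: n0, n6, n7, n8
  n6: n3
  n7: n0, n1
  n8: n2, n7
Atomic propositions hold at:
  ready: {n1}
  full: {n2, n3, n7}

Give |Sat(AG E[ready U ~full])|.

1

Sat(~full) = {n0, n1, n4, n5, n6, n8}
E[ready U ~full]: least fixpoint, start Z0 = Sat(~full) = {n0, n1, n4, n5, n6, n8}, add states in Sat(ready) with some successor in Z. Already a fixed point.
Sat(E[ready U ~full]) = {n0, n1, n4, n5, n6, n8}
AG E[ready U ~full]: greatest fixpoint, start Z0 = {n0, n1, n4, n5, n6, n8}, keep only states in Sat with every successor in Z. Z1 = {n0, n1, n4}; Z2 = {n4}; fixed.
Sat(AG E[ready U ~full]) = {n4}
|Sat(AG E[ready U ~full])| = |{n4}| = 1.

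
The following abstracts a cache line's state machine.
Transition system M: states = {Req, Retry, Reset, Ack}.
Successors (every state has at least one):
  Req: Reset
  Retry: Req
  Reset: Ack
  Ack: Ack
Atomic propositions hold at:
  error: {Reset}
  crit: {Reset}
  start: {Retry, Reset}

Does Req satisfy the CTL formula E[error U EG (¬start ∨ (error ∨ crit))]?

Sat(¬start) = {Req, Ack}
Sat(error ∨ crit) = {Reset}
Sat(¬start ∨ (error ∨ crit)) = {Req, Reset, Ack}
EG (¬start ∨ (error ∨ crit)): greatest fixpoint, start Z0 = {Req, Reset, Ack}, keep only states in Sat with some successor in Z. Already a fixed point.
Sat(EG (¬start ∨ (error ∨ crit))) = {Req, Reset, Ack}
E[error U EG (¬start ∨ (error ∨ crit))]: least fixpoint, start Z0 = Sat(EG (¬start ∨ (error ∨ crit))) = {Req, Reset, Ack}, add states in Sat(error) with some successor in Z. Already a fixed point.
Sat(E[error U EG (¬start ∨ (error ∨ crit))]) = {Req, Reset, Ack}
Req ∈ Sat(E[error U EG (¬start ∨ (error ∨ crit))]) = {Req, Reset, Ack}, so the formula holds at Req.

Yes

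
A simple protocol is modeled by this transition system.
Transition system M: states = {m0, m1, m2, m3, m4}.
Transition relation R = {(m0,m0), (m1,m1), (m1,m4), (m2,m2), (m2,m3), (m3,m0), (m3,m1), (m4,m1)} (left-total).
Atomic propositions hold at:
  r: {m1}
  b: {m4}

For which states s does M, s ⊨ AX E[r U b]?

{m1, m4}

E[r U b]: least fixpoint, start Z0 = Sat(b) = {m4}, add states in Sat(r) with some successor in Z. Z1 = {m1, m4}; fixed.
Sat(E[r U b]) = {m1, m4}
Sat(AX E[r U b]) = {s : every successor in {m1, m4}} = {m1, m4}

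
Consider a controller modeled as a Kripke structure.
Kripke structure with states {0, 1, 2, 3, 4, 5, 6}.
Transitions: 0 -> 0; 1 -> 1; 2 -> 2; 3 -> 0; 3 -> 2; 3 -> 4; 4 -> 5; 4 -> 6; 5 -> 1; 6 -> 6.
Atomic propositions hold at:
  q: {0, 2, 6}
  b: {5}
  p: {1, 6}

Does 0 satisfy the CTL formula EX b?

No

Sat(EX b) = {s : some successor in {5}} = {4}
0 ∉ Sat(EX b) = {4}, so the formula does not hold at 0.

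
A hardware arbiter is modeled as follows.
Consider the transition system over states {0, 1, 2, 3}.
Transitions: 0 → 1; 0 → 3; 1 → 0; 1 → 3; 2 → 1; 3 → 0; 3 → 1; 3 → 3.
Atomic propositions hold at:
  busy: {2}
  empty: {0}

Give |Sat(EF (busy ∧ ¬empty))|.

1

Sat(¬empty) = {1, 2, 3}
Sat(busy ∧ ¬empty) = {2}
EF (busy ∧ ¬empty): least fixpoint, start Z0 = {2}, add states with some successor in Z. Already a fixed point.
Sat(EF (busy ∧ ¬empty)) = {2}
|Sat(EF (busy ∧ ¬empty))| = |{2}| = 1.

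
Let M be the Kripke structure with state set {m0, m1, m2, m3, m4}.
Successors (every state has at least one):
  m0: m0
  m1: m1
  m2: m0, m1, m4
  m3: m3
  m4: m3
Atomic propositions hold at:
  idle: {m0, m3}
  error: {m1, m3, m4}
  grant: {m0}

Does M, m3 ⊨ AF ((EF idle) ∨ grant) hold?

Yes

EF idle: least fixpoint, start Z0 = {m0, m3}, add states with some successor in Z. Z1 = {m0, m2, m3, m4}; fixed.
Sat(EF idle) = {m0, m2, m3, m4}
Sat((EF idle) ∨ grant) = {m0, m2, m3, m4}
AF ((EF idle) ∨ grant): least fixpoint, start Z0 = {m0, m2, m3, m4}, add states with every successor in Z. Already a fixed point.
Sat(AF ((EF idle) ∨ grant)) = {m0, m2, m3, m4}
m3 ∈ Sat(AF ((EF idle) ∨ grant)) = {m0, m2, m3, m4}, so the formula holds at m3.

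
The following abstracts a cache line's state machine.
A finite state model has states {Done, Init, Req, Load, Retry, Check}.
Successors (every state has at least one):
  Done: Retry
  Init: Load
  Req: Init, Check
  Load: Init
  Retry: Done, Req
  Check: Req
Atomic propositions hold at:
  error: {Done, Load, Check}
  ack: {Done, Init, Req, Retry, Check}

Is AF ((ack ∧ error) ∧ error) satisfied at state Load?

Sat(ack ∧ error) = {Done, Check}
Sat((ack ∧ error) ∧ error) = {Done, Check}
AF ((ack ∧ error) ∧ error): least fixpoint, start Z0 = {Done, Check}, add states with every successor in Z. Already a fixed point.
Sat(AF ((ack ∧ error) ∧ error)) = {Done, Check}
Load ∉ Sat(AF ((ack ∧ error) ∧ error)) = {Done, Check}, so the formula does not hold at Load.

No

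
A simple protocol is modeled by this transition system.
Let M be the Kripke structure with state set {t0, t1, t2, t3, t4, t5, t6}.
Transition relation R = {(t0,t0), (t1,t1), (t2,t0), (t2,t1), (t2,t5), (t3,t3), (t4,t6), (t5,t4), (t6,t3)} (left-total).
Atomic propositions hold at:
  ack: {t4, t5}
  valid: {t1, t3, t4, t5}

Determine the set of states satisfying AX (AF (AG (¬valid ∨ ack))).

{t0}

Sat(¬valid) = {t0, t2, t6}
Sat(¬valid ∨ ack) = {t0, t2, t4, t5, t6}
AG (¬valid ∨ ack): greatest fixpoint, start Z0 = {t0, t2, t4, t5, t6}, keep only states in Sat with every successor in Z. Z1 = {t0, t4, t5}; Z2 = {t0, t5}; Z3 = {t0}; fixed.
Sat(AG (¬valid ∨ ack)) = {t0}
AF (AG (¬valid ∨ ack)): least fixpoint, start Z0 = {t0}, add states with every successor in Z. Already a fixed point.
Sat(AF (AG (¬valid ∨ ack))) = {t0}
Sat(AX (AF (AG (¬valid ∨ ack)))) = {s : every successor in {t0}} = {t0}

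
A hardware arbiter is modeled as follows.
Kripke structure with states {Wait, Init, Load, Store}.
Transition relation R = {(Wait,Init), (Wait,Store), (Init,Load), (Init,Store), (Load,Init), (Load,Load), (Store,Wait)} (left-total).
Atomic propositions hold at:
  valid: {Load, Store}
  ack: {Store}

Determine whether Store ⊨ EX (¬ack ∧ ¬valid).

Yes

Sat(¬ack) = {Wait, Init, Load}
Sat(¬valid) = {Wait, Init}
Sat(¬ack ∧ ¬valid) = {Wait, Init}
Sat(EX (¬ack ∧ ¬valid)) = {s : some successor in {Wait, Init}} = {Wait, Load, Store}
Store ∈ Sat(EX (¬ack ∧ ¬valid)) = {Wait, Load, Store}, so the formula holds at Store.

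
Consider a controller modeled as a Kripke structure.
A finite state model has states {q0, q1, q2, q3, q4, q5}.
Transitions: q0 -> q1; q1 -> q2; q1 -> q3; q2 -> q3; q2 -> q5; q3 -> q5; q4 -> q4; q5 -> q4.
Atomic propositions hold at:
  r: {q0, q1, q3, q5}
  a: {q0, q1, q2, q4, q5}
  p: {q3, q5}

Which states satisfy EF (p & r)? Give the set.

{q0, q1, q2, q3, q5}

Sat(p & r) = {q3, q5}
EF (p & r): least fixpoint, start Z0 = {q3, q5}, add states with some successor in Z. Z1 = {q1, q2, q3, q5}; Z2 = {q0, q1, q2, q3, q5}; fixed.
Sat(EF (p & r)) = {q0, q1, q2, q3, q5}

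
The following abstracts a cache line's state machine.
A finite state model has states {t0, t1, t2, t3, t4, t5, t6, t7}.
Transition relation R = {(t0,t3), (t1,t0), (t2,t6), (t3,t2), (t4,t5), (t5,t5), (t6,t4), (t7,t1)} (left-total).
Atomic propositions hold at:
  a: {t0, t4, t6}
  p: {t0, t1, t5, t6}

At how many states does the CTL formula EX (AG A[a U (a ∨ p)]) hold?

4

Sat(a ∨ p) = {t0, t1, t4, t5, t6}
A[a U (a ∨ p)]: least fixpoint, start Z0 = Sat((a ∨ p)) = {t0, t1, t4, t5, t6}, add states in Sat(a) with every successor in Z. Already a fixed point.
Sat(A[a U (a ∨ p)]) = {t0, t1, t4, t5, t6}
AG A[a U (a ∨ p)]: greatest fixpoint, start Z0 = {t0, t1, t4, t5, t6}, keep only states in Sat with every successor in Z. Z1 = {t1, t4, t5, t6}; Z2 = {t4, t5, t6}; fixed.
Sat(AG A[a U (a ∨ p)]) = {t4, t5, t6}
Sat(EX (AG A[a U (a ∨ p)])) = {s : some successor in {t4, t5, t6}} = {t2, t4, t5, t6}
|Sat(EX (AG A[a U (a ∨ p)]))| = |{t2, t4, t5, t6}| = 4.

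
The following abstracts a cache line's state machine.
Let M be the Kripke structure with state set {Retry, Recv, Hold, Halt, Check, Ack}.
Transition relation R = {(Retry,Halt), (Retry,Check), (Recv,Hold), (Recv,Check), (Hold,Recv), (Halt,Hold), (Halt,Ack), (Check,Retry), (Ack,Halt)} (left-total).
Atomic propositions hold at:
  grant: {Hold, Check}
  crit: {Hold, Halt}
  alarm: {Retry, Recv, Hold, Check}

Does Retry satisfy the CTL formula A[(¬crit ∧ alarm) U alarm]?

Sat(¬crit) = {Retry, Recv, Check, Ack}
Sat(¬crit ∧ alarm) = {Retry, Recv, Check}
A[(¬crit ∧ alarm) U alarm]: least fixpoint, start Z0 = Sat(alarm) = {Retry, Recv, Hold, Check}, add states in Sat(¬crit ∧ alarm) with every successor in Z. Already a fixed point.
Sat(A[(¬crit ∧ alarm) U alarm]) = {Retry, Recv, Hold, Check}
Retry ∈ Sat(A[(¬crit ∧ alarm) U alarm]) = {Retry, Recv, Hold, Check}, so the formula holds at Retry.

Yes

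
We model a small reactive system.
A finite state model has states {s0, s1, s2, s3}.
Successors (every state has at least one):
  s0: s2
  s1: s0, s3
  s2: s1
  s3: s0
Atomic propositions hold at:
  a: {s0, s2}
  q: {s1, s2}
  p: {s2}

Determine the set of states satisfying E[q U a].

{s0, s1, s2}

E[q U a]: least fixpoint, start Z0 = Sat(a) = {s0, s2}, add states in Sat(q) with some successor in Z. Z1 = {s0, s1, s2}; fixed.
Sat(E[q U a]) = {s0, s1, s2}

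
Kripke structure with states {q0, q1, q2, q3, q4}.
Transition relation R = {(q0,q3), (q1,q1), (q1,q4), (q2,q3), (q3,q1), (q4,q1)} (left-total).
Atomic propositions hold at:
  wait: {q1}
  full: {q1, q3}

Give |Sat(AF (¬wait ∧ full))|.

Sat(¬wait) = {q0, q2, q3, q4}
Sat(¬wait ∧ full) = {q3}
AF (¬wait ∧ full): least fixpoint, start Z0 = {q3}, add states with every successor in Z. Z1 = {q0, q2, q3}; fixed.
Sat(AF (¬wait ∧ full)) = {q0, q2, q3}
|Sat(AF (¬wait ∧ full))| = |{q0, q2, q3}| = 3.

3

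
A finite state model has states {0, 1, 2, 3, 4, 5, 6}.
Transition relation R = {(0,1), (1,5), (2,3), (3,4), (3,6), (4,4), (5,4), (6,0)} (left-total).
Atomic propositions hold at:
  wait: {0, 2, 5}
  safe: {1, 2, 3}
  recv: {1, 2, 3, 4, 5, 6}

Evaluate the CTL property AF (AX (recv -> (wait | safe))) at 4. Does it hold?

No

Sat(wait | safe) = {0, 1, 2, 3, 5}
Sat(recv -> (wait | safe)) = {0, 1, 2, 3, 5}
Sat(AX (recv -> (wait | safe))) = {s : every successor in {0, 1, 2, 3, 5}} = {0, 1, 2, 6}
AF (AX (recv -> (wait | safe))): least fixpoint, start Z0 = {0, 1, 2, 6}, add states with every successor in Z. Already a fixed point.
Sat(AF (AX (recv -> (wait | safe)))) = {0, 1, 2, 6}
4 ∉ Sat(AF (AX (recv -> (wait | safe)))) = {0, 1, 2, 6}, so the formula does not hold at 4.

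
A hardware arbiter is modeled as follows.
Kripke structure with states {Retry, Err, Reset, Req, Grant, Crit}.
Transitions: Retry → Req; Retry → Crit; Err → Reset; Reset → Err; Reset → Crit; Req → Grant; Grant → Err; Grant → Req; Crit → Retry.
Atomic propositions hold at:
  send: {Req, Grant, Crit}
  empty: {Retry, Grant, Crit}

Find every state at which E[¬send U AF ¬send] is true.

Sat(¬send) = {Retry, Err, Reset}
AF ¬send: least fixpoint, start Z0 = {Retry, Err, Reset}, add states with every successor in Z. Z1 = {Retry, Err, Reset, Crit}; fixed.
Sat(AF ¬send) = {Retry, Err, Reset, Crit}
E[¬send U AF ¬send]: least fixpoint, start Z0 = Sat(AF ¬send) = {Retry, Err, Reset, Crit}, add states in Sat(¬send) with some successor in Z. Already a fixed point.
Sat(E[¬send U AF ¬send]) = {Retry, Err, Reset, Crit}

{Retry, Err, Reset, Crit}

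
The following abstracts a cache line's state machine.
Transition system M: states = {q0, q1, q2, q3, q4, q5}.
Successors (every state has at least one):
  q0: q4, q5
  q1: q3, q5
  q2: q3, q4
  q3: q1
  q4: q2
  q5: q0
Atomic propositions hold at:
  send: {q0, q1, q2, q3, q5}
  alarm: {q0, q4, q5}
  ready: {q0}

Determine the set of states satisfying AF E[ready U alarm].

{q0, q4, q5}

E[ready U alarm]: least fixpoint, start Z0 = Sat(alarm) = {q0, q4, q5}, add states in Sat(ready) with some successor in Z. Already a fixed point.
Sat(E[ready U alarm]) = {q0, q4, q5}
AF E[ready U alarm]: least fixpoint, start Z0 = {q0, q4, q5}, add states with every successor in Z. Already a fixed point.
Sat(AF E[ready U alarm]) = {q0, q4, q5}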